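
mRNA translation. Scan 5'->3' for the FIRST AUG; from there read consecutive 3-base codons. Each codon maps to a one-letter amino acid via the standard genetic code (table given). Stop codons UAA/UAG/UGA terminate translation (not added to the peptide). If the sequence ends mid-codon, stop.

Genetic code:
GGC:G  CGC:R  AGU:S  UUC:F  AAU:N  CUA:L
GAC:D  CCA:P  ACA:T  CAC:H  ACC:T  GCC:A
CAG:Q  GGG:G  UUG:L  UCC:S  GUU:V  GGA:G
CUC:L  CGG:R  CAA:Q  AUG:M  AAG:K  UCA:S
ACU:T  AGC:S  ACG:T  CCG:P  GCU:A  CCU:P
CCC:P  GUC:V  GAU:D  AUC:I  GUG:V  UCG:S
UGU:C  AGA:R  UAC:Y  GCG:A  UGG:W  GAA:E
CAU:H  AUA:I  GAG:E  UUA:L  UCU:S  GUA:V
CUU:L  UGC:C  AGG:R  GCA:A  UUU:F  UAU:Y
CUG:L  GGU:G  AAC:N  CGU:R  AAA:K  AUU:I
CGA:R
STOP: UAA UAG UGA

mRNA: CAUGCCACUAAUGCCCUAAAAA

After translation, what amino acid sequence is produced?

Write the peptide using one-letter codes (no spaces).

start AUG at pos 1
pos 1: AUG -> M; peptide=M
pos 4: CCA -> P; peptide=MP
pos 7: CUA -> L; peptide=MPL
pos 10: AUG -> M; peptide=MPLM
pos 13: CCC -> P; peptide=MPLMP
pos 16: UAA -> STOP

Answer: MPLMP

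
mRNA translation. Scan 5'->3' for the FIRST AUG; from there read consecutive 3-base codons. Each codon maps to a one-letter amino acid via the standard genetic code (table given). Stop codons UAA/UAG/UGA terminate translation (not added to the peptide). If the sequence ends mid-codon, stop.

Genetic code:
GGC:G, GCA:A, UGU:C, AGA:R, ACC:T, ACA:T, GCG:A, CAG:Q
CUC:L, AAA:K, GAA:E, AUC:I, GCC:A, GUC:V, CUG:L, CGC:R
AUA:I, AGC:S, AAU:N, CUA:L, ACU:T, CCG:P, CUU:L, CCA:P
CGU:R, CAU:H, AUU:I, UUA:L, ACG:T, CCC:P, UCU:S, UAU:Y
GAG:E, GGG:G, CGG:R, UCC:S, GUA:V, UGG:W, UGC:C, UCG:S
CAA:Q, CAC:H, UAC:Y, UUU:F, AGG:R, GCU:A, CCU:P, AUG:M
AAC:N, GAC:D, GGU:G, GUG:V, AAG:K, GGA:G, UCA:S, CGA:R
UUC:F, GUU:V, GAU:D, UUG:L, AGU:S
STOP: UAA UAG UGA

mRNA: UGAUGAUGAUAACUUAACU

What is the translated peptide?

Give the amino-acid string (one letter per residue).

start AUG at pos 2
pos 2: AUG -> M; peptide=M
pos 5: AUG -> M; peptide=MM
pos 8: AUA -> I; peptide=MMI
pos 11: ACU -> T; peptide=MMIT
pos 14: UAA -> STOP

Answer: MMIT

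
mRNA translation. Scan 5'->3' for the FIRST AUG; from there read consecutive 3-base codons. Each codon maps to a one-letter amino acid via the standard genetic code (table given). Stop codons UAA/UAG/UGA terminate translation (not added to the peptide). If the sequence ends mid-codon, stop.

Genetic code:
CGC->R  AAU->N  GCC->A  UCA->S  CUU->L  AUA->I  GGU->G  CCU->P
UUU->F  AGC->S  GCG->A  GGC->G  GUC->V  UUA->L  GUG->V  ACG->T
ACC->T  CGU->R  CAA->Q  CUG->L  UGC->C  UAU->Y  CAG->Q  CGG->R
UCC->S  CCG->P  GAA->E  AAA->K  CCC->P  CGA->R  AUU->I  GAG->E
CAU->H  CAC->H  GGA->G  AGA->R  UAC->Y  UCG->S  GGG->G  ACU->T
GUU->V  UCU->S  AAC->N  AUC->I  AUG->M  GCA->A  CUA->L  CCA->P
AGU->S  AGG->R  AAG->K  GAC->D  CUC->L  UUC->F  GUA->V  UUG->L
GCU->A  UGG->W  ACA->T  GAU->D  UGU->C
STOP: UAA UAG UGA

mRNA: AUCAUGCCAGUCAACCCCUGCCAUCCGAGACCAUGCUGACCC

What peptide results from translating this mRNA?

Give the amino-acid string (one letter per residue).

Answer: MPVNPCHPRPC

Derivation:
start AUG at pos 3
pos 3: AUG -> M; peptide=M
pos 6: CCA -> P; peptide=MP
pos 9: GUC -> V; peptide=MPV
pos 12: AAC -> N; peptide=MPVN
pos 15: CCC -> P; peptide=MPVNP
pos 18: UGC -> C; peptide=MPVNPC
pos 21: CAU -> H; peptide=MPVNPCH
pos 24: CCG -> P; peptide=MPVNPCHP
pos 27: AGA -> R; peptide=MPVNPCHPR
pos 30: CCA -> P; peptide=MPVNPCHPRP
pos 33: UGC -> C; peptide=MPVNPCHPRPC
pos 36: UGA -> STOP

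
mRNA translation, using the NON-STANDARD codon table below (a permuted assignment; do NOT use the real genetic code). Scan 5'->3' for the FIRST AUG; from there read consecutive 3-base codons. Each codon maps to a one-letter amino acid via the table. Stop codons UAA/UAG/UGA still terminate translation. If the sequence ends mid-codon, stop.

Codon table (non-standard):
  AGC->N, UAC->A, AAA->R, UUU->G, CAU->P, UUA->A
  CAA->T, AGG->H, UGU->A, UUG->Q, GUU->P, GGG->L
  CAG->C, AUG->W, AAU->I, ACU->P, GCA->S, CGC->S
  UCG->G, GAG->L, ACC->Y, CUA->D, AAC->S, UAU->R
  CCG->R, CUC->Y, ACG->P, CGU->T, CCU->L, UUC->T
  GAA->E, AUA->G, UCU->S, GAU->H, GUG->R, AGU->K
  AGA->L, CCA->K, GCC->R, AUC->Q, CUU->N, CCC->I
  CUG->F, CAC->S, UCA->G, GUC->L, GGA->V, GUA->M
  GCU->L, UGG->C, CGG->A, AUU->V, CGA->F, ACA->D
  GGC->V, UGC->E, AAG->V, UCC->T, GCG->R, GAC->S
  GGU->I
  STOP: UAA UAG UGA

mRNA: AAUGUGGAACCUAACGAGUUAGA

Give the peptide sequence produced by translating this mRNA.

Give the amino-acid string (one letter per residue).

Answer: WCSDPK

Derivation:
start AUG at pos 1
pos 1: AUG -> W; peptide=W
pos 4: UGG -> C; peptide=WC
pos 7: AAC -> S; peptide=WCS
pos 10: CUA -> D; peptide=WCSD
pos 13: ACG -> P; peptide=WCSDP
pos 16: AGU -> K; peptide=WCSDPK
pos 19: UAG -> STOP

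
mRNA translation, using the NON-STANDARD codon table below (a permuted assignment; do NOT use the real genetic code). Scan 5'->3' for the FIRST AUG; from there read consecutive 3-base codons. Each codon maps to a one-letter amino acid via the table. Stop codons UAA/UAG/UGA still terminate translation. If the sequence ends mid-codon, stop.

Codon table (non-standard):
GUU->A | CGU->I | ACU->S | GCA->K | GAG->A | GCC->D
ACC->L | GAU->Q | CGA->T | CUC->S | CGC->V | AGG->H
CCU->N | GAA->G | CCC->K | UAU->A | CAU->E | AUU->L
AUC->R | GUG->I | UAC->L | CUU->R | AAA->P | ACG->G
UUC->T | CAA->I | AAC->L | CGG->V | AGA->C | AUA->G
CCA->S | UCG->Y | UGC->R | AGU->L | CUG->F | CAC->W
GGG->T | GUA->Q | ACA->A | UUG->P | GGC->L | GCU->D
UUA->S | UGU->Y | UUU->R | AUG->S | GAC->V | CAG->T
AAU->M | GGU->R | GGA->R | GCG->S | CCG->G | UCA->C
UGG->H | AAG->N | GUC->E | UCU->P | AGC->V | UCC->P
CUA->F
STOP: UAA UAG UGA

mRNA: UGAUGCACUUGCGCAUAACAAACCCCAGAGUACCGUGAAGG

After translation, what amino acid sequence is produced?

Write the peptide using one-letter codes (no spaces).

Answer: SWPVGALKCQG

Derivation:
start AUG at pos 2
pos 2: AUG -> S; peptide=S
pos 5: CAC -> W; peptide=SW
pos 8: UUG -> P; peptide=SWP
pos 11: CGC -> V; peptide=SWPV
pos 14: AUA -> G; peptide=SWPVG
pos 17: ACA -> A; peptide=SWPVGA
pos 20: AAC -> L; peptide=SWPVGAL
pos 23: CCC -> K; peptide=SWPVGALK
pos 26: AGA -> C; peptide=SWPVGALKC
pos 29: GUA -> Q; peptide=SWPVGALKCQ
pos 32: CCG -> G; peptide=SWPVGALKCQG
pos 35: UGA -> STOP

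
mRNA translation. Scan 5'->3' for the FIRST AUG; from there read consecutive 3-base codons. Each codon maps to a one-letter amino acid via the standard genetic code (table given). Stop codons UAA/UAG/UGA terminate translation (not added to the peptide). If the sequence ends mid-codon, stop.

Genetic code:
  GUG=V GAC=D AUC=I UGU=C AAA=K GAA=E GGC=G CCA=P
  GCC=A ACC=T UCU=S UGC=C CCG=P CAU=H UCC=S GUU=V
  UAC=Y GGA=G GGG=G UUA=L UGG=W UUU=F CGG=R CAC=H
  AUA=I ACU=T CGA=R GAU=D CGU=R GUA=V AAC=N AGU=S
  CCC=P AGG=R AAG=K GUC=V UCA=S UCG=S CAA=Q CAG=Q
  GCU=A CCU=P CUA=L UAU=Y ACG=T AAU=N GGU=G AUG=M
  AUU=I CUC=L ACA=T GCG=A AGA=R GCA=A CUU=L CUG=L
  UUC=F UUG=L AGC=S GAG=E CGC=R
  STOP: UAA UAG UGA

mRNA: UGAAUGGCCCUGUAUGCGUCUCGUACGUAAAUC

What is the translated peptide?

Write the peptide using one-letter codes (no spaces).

start AUG at pos 3
pos 3: AUG -> M; peptide=M
pos 6: GCC -> A; peptide=MA
pos 9: CUG -> L; peptide=MAL
pos 12: UAU -> Y; peptide=MALY
pos 15: GCG -> A; peptide=MALYA
pos 18: UCU -> S; peptide=MALYAS
pos 21: CGU -> R; peptide=MALYASR
pos 24: ACG -> T; peptide=MALYASRT
pos 27: UAA -> STOP

Answer: MALYASRT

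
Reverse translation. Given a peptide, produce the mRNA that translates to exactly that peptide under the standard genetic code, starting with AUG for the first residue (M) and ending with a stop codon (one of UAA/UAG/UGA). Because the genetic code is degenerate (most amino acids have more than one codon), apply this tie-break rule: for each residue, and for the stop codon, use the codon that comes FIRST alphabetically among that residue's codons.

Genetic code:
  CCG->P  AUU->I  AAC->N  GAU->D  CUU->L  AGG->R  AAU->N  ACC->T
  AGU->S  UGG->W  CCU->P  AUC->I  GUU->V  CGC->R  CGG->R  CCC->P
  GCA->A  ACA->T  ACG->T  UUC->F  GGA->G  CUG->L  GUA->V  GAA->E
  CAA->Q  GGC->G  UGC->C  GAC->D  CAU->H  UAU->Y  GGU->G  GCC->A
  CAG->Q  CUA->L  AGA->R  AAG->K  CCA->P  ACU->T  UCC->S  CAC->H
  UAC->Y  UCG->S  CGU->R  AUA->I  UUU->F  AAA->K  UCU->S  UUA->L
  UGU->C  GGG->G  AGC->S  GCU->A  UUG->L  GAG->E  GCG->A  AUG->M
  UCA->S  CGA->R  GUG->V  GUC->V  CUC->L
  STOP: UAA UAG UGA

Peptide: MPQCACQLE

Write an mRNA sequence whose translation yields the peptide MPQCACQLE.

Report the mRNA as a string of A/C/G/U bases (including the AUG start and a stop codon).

Answer: mRNA: AUGCCACAAUGCGCAUGCCAACUAGAAUAA

Derivation:
residue 1: M -> AUG (start codon)
residue 2: P codons sorted = CCA,CCC,CCG,CCU -> pick first = CCA
residue 3: Q codons sorted = CAA,CAG -> pick first = CAA
residue 4: C codons sorted = UGC,UGU -> pick first = UGC
residue 5: A codons sorted = GCA,GCC,GCG,GCU -> pick first = GCA
residue 6: C codons sorted = UGC,UGU -> pick first = UGC
residue 7: Q codons sorted = CAA,CAG -> pick first = CAA
residue 8: L codons sorted = CUA,CUC,CUG,CUU,UUA,UUG -> pick first = CUA
residue 9: E codons sorted = GAA,GAG -> pick first = GAA
terminator: stop codons sorted = UAA,UAG,UGA -> pick first = UAA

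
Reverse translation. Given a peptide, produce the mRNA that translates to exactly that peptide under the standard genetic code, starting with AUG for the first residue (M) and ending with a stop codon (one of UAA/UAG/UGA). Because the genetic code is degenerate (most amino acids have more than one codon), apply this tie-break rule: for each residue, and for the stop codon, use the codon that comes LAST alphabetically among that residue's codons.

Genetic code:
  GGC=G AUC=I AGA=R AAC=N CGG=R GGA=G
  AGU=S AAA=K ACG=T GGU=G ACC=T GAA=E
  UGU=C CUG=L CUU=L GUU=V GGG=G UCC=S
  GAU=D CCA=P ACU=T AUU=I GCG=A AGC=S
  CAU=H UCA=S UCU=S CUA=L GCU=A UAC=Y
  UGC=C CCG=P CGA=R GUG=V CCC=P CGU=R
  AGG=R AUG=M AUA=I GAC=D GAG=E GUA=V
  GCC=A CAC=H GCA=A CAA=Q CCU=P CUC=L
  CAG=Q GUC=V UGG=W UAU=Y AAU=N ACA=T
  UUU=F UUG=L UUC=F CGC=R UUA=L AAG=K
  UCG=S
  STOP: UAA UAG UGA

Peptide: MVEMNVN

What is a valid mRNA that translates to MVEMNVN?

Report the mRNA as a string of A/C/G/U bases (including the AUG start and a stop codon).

Answer: mRNA: AUGGUUGAGAUGAAUGUUAAUUGA

Derivation:
residue 1: M -> AUG (start codon)
residue 2: V codons sorted = GUA,GUC,GUG,GUU -> pick last = GUU
residue 3: E codons sorted = GAA,GAG -> pick last = GAG
residue 4: M -> AUG (only codon)
residue 5: N codons sorted = AAC,AAU -> pick last = AAU
residue 6: V codons sorted = GUA,GUC,GUG,GUU -> pick last = GUU
residue 7: N codons sorted = AAC,AAU -> pick last = AAU
terminator: stop codons sorted = UAA,UAG,UGA -> pick last = UGA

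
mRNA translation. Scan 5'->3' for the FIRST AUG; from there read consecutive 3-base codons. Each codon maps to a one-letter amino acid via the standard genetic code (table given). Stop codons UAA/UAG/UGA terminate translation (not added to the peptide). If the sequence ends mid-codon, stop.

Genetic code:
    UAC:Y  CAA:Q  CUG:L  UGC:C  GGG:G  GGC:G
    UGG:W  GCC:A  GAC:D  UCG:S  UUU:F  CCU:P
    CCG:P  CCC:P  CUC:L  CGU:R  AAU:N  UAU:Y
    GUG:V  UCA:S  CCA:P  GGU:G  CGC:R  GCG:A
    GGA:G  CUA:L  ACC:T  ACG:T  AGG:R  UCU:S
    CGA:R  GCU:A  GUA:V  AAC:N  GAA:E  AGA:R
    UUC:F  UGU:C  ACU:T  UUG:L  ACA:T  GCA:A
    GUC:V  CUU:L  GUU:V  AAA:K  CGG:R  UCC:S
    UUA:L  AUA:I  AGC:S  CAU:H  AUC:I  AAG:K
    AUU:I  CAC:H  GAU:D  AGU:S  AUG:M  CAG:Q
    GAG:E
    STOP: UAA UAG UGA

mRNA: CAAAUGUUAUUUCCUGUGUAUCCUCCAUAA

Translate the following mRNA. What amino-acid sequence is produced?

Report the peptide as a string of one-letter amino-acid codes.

Answer: MLFPVYPP

Derivation:
start AUG at pos 3
pos 3: AUG -> M; peptide=M
pos 6: UUA -> L; peptide=ML
pos 9: UUU -> F; peptide=MLF
pos 12: CCU -> P; peptide=MLFP
pos 15: GUG -> V; peptide=MLFPV
pos 18: UAU -> Y; peptide=MLFPVY
pos 21: CCU -> P; peptide=MLFPVYP
pos 24: CCA -> P; peptide=MLFPVYPP
pos 27: UAA -> STOP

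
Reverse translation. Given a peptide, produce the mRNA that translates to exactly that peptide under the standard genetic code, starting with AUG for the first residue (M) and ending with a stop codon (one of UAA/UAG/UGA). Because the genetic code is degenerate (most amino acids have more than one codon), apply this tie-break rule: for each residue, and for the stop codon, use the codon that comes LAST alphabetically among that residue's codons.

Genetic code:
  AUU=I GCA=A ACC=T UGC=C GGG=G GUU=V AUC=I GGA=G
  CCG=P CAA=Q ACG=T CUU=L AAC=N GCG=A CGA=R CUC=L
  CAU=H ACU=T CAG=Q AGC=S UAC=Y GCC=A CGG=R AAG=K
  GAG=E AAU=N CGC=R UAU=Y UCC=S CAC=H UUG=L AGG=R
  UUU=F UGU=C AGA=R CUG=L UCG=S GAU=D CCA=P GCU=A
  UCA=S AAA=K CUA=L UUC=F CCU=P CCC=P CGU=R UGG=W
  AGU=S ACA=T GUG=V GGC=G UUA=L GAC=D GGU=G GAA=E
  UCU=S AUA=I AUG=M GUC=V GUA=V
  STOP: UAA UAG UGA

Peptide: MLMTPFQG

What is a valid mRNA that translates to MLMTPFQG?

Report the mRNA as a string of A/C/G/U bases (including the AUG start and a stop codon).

residue 1: M -> AUG (start codon)
residue 2: L codons sorted = CUA,CUC,CUG,CUU,UUA,UUG -> pick last = UUG
residue 3: M -> AUG (only codon)
residue 4: T codons sorted = ACA,ACC,ACG,ACU -> pick last = ACU
residue 5: P codons sorted = CCA,CCC,CCG,CCU -> pick last = CCU
residue 6: F codons sorted = UUC,UUU -> pick last = UUU
residue 7: Q codons sorted = CAA,CAG -> pick last = CAG
residue 8: G codons sorted = GGA,GGC,GGG,GGU -> pick last = GGU
terminator: stop codons sorted = UAA,UAG,UGA -> pick last = UGA

Answer: mRNA: AUGUUGAUGACUCCUUUUCAGGGUUGA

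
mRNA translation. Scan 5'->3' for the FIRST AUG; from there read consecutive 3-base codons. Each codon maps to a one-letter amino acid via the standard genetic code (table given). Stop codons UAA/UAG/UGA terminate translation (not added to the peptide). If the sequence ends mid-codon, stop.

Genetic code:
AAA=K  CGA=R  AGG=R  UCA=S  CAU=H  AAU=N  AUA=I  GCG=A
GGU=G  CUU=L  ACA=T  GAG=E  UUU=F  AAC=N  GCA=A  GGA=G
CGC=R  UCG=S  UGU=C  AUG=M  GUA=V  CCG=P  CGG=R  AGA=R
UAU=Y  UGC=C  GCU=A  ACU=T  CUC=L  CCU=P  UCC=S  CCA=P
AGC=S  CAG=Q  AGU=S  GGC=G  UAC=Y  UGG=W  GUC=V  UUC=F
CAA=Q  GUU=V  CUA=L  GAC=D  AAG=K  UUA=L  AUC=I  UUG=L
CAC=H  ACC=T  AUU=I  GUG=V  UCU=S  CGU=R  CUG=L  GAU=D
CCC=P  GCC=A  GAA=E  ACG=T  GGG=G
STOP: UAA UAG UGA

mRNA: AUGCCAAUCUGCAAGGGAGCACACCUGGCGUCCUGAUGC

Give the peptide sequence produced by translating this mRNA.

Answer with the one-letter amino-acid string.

start AUG at pos 0
pos 0: AUG -> M; peptide=M
pos 3: CCA -> P; peptide=MP
pos 6: AUC -> I; peptide=MPI
pos 9: UGC -> C; peptide=MPIC
pos 12: AAG -> K; peptide=MPICK
pos 15: GGA -> G; peptide=MPICKG
pos 18: GCA -> A; peptide=MPICKGA
pos 21: CAC -> H; peptide=MPICKGAH
pos 24: CUG -> L; peptide=MPICKGAHL
pos 27: GCG -> A; peptide=MPICKGAHLA
pos 30: UCC -> S; peptide=MPICKGAHLAS
pos 33: UGA -> STOP

Answer: MPICKGAHLAS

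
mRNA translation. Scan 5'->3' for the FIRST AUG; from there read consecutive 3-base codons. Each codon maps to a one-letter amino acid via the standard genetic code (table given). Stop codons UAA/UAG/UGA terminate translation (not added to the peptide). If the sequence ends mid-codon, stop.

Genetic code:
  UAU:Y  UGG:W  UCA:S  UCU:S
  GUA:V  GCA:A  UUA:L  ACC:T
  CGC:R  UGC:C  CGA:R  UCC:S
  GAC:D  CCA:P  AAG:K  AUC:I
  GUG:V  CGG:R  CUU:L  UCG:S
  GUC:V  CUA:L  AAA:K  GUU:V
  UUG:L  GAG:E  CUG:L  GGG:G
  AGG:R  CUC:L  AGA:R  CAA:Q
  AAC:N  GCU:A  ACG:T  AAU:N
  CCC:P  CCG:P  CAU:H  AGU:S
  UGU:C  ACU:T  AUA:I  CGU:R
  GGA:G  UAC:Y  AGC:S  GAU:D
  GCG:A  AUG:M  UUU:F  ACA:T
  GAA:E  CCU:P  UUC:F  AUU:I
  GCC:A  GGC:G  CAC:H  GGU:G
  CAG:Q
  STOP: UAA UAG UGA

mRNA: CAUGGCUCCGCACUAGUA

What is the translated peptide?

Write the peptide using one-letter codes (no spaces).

start AUG at pos 1
pos 1: AUG -> M; peptide=M
pos 4: GCU -> A; peptide=MA
pos 7: CCG -> P; peptide=MAP
pos 10: CAC -> H; peptide=MAPH
pos 13: UAG -> STOP

Answer: MAPH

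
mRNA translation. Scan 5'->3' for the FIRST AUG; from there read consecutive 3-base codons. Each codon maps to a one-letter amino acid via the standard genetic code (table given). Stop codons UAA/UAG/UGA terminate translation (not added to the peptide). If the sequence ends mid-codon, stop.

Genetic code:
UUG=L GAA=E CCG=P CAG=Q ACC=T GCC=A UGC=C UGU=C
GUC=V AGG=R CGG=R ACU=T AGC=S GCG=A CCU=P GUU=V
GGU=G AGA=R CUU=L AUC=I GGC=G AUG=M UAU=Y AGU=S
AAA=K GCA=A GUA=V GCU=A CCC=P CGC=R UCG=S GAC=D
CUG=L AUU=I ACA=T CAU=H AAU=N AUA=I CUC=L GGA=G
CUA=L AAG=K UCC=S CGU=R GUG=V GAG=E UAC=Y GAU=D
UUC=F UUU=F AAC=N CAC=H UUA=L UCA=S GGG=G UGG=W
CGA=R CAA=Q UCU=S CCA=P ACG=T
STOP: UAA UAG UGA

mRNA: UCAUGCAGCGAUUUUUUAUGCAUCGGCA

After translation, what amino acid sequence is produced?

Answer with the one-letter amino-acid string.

Answer: MQRFFMHR

Derivation:
start AUG at pos 2
pos 2: AUG -> M; peptide=M
pos 5: CAG -> Q; peptide=MQ
pos 8: CGA -> R; peptide=MQR
pos 11: UUU -> F; peptide=MQRF
pos 14: UUU -> F; peptide=MQRFF
pos 17: AUG -> M; peptide=MQRFFM
pos 20: CAU -> H; peptide=MQRFFMH
pos 23: CGG -> R; peptide=MQRFFMHR
pos 26: only 2 nt remain (<3), stop (end of mRNA)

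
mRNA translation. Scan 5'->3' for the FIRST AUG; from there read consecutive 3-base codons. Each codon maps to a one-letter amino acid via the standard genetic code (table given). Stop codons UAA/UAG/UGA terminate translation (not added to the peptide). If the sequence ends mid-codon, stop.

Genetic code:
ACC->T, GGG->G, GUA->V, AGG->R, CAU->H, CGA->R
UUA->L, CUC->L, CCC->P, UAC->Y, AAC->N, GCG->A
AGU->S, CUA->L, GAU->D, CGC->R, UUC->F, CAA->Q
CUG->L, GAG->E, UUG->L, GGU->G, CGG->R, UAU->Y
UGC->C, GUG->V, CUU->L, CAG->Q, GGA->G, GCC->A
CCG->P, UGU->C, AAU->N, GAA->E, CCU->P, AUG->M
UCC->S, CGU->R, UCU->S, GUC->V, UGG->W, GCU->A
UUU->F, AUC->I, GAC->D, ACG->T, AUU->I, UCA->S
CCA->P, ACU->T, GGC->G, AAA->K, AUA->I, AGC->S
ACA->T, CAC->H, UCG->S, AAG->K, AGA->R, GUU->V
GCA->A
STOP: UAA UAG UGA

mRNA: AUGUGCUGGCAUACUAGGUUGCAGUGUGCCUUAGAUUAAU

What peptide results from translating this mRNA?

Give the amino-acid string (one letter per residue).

Answer: MCWHTRLQCALD

Derivation:
start AUG at pos 0
pos 0: AUG -> M; peptide=M
pos 3: UGC -> C; peptide=MC
pos 6: UGG -> W; peptide=MCW
pos 9: CAU -> H; peptide=MCWH
pos 12: ACU -> T; peptide=MCWHT
pos 15: AGG -> R; peptide=MCWHTR
pos 18: UUG -> L; peptide=MCWHTRL
pos 21: CAG -> Q; peptide=MCWHTRLQ
pos 24: UGU -> C; peptide=MCWHTRLQC
pos 27: GCC -> A; peptide=MCWHTRLQCA
pos 30: UUA -> L; peptide=MCWHTRLQCAL
pos 33: GAU -> D; peptide=MCWHTRLQCALD
pos 36: UAA -> STOP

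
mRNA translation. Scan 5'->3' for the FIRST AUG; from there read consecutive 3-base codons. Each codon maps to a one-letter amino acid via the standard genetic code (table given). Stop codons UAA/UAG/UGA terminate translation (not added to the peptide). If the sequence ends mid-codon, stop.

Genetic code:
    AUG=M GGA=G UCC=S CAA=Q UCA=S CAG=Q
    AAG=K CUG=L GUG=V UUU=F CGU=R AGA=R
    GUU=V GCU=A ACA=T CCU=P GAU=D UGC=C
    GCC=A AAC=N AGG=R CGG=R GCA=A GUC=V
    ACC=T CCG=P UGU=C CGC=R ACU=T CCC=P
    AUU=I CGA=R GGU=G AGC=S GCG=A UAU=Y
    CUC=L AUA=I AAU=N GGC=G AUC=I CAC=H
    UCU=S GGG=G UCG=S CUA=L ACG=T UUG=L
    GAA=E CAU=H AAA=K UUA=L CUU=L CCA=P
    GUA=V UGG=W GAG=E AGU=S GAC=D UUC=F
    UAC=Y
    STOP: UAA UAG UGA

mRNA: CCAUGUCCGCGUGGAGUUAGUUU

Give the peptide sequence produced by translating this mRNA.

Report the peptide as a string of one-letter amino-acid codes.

start AUG at pos 2
pos 2: AUG -> M; peptide=M
pos 5: UCC -> S; peptide=MS
pos 8: GCG -> A; peptide=MSA
pos 11: UGG -> W; peptide=MSAW
pos 14: AGU -> S; peptide=MSAWS
pos 17: UAG -> STOP

Answer: MSAWS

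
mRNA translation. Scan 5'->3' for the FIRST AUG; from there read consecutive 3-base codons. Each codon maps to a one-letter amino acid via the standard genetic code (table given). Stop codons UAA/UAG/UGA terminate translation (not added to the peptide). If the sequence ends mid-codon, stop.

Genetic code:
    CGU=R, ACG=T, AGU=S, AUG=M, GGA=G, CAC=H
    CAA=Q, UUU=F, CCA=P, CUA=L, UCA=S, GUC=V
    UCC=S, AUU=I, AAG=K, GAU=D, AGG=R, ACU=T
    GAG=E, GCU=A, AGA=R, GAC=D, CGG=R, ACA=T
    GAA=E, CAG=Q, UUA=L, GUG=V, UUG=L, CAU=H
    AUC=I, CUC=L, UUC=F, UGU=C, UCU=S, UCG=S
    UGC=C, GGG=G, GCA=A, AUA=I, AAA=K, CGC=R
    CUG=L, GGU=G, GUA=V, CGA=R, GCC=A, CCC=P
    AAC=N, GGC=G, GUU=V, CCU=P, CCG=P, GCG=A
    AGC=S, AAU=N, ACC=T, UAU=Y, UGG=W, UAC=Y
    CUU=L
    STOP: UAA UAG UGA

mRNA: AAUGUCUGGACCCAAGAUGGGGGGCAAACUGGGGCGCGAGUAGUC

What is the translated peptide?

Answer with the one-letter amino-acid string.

Answer: MSGPKMGGKLGRE

Derivation:
start AUG at pos 1
pos 1: AUG -> M; peptide=M
pos 4: UCU -> S; peptide=MS
pos 7: GGA -> G; peptide=MSG
pos 10: CCC -> P; peptide=MSGP
pos 13: AAG -> K; peptide=MSGPK
pos 16: AUG -> M; peptide=MSGPKM
pos 19: GGG -> G; peptide=MSGPKMG
pos 22: GGC -> G; peptide=MSGPKMGG
pos 25: AAA -> K; peptide=MSGPKMGGK
pos 28: CUG -> L; peptide=MSGPKMGGKL
pos 31: GGG -> G; peptide=MSGPKMGGKLG
pos 34: CGC -> R; peptide=MSGPKMGGKLGR
pos 37: GAG -> E; peptide=MSGPKMGGKLGRE
pos 40: UAG -> STOP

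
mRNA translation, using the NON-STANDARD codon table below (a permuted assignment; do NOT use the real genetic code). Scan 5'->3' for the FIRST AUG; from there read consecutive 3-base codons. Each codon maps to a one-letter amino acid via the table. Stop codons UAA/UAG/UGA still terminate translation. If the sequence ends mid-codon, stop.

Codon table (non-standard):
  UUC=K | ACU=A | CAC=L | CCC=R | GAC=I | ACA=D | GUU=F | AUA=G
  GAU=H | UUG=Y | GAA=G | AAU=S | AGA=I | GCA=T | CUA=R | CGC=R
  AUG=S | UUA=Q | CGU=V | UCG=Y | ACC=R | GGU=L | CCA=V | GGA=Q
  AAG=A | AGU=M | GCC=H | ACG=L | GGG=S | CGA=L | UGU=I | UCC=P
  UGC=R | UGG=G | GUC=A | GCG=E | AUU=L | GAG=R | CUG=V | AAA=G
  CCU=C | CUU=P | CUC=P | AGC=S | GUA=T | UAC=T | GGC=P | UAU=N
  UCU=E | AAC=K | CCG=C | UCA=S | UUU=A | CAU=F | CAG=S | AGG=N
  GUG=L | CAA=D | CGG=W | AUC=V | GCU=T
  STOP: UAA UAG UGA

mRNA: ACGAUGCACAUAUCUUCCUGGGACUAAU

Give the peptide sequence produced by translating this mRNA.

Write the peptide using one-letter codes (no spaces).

Answer: SLGEPGI

Derivation:
start AUG at pos 3
pos 3: AUG -> S; peptide=S
pos 6: CAC -> L; peptide=SL
pos 9: AUA -> G; peptide=SLG
pos 12: UCU -> E; peptide=SLGE
pos 15: UCC -> P; peptide=SLGEP
pos 18: UGG -> G; peptide=SLGEPG
pos 21: GAC -> I; peptide=SLGEPGI
pos 24: UAA -> STOP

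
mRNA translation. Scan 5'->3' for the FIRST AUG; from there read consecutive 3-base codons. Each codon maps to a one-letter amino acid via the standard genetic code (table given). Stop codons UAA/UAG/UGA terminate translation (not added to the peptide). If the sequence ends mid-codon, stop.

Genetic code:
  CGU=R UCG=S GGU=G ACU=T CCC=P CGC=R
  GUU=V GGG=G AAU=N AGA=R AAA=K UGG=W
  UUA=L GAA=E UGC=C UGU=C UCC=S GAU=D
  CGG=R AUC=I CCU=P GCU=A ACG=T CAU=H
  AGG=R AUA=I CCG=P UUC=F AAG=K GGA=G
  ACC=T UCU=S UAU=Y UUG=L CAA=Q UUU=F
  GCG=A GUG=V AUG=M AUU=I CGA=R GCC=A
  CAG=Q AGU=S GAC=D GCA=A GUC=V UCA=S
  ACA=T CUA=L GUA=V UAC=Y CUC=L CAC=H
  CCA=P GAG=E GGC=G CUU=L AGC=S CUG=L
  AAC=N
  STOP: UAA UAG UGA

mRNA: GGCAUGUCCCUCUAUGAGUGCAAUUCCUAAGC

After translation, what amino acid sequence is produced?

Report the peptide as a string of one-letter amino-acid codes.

start AUG at pos 3
pos 3: AUG -> M; peptide=M
pos 6: UCC -> S; peptide=MS
pos 9: CUC -> L; peptide=MSL
pos 12: UAU -> Y; peptide=MSLY
pos 15: GAG -> E; peptide=MSLYE
pos 18: UGC -> C; peptide=MSLYEC
pos 21: AAU -> N; peptide=MSLYECN
pos 24: UCC -> S; peptide=MSLYECNS
pos 27: UAA -> STOP

Answer: MSLYECNS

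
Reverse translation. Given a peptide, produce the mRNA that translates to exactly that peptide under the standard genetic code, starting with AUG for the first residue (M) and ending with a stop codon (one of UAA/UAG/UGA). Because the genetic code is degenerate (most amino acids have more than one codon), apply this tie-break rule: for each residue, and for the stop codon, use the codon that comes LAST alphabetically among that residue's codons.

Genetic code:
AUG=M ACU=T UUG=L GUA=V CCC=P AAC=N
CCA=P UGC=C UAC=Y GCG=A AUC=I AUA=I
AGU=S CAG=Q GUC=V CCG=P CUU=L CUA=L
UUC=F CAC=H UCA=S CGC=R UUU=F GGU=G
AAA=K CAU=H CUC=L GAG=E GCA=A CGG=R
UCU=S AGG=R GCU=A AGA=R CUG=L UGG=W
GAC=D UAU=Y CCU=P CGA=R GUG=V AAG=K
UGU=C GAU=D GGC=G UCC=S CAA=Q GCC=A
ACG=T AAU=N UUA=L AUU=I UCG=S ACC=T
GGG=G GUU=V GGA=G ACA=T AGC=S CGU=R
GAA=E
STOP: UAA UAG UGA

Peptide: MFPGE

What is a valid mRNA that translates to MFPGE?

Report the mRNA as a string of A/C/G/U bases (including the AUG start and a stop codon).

Answer: mRNA: AUGUUUCCUGGUGAGUGA

Derivation:
residue 1: M -> AUG (start codon)
residue 2: F codons sorted = UUC,UUU -> pick last = UUU
residue 3: P codons sorted = CCA,CCC,CCG,CCU -> pick last = CCU
residue 4: G codons sorted = GGA,GGC,GGG,GGU -> pick last = GGU
residue 5: E codons sorted = GAA,GAG -> pick last = GAG
terminator: stop codons sorted = UAA,UAG,UGA -> pick last = UGA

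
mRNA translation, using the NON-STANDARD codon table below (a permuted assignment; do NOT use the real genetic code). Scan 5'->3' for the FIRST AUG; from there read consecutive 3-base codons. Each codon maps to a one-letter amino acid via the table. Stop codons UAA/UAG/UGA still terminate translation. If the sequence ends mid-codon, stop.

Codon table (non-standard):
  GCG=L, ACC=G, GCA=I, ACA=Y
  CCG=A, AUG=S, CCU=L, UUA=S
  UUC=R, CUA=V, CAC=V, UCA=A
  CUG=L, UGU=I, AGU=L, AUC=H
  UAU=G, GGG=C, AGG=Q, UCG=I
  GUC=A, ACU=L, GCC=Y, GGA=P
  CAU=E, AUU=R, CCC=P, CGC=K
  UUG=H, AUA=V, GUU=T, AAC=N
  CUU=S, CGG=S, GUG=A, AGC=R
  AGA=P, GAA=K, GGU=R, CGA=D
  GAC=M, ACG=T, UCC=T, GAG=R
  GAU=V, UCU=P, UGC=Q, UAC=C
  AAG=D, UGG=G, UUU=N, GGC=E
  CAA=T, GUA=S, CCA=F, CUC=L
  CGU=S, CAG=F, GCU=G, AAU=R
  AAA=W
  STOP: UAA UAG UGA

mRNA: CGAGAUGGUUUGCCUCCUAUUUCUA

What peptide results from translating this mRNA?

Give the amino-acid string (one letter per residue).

Answer: STQLVNV

Derivation:
start AUG at pos 4
pos 4: AUG -> S; peptide=S
pos 7: GUU -> T; peptide=ST
pos 10: UGC -> Q; peptide=STQ
pos 13: CUC -> L; peptide=STQL
pos 16: CUA -> V; peptide=STQLV
pos 19: UUU -> N; peptide=STQLVN
pos 22: CUA -> V; peptide=STQLVNV
pos 25: only 0 nt remain (<3), stop (end of mRNA)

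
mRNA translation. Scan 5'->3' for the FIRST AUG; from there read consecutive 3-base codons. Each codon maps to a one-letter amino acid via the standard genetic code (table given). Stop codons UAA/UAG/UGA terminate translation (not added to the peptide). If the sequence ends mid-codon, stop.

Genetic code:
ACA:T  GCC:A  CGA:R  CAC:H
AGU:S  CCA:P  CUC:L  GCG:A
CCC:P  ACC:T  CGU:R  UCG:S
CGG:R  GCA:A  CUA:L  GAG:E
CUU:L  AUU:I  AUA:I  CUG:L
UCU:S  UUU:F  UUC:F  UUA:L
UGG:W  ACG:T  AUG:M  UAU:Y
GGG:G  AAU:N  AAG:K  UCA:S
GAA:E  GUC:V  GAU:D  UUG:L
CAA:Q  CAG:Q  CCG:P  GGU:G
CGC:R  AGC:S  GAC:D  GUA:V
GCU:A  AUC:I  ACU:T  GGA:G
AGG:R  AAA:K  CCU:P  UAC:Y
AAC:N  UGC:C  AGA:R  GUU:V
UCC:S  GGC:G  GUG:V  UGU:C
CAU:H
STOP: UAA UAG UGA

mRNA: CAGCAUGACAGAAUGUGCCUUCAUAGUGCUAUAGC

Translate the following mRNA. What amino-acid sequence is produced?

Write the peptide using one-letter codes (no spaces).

start AUG at pos 4
pos 4: AUG -> M; peptide=M
pos 7: ACA -> T; peptide=MT
pos 10: GAA -> E; peptide=MTE
pos 13: UGU -> C; peptide=MTEC
pos 16: GCC -> A; peptide=MTECA
pos 19: UUC -> F; peptide=MTECAF
pos 22: AUA -> I; peptide=MTECAFI
pos 25: GUG -> V; peptide=MTECAFIV
pos 28: CUA -> L; peptide=MTECAFIVL
pos 31: UAG -> STOP

Answer: MTECAFIVL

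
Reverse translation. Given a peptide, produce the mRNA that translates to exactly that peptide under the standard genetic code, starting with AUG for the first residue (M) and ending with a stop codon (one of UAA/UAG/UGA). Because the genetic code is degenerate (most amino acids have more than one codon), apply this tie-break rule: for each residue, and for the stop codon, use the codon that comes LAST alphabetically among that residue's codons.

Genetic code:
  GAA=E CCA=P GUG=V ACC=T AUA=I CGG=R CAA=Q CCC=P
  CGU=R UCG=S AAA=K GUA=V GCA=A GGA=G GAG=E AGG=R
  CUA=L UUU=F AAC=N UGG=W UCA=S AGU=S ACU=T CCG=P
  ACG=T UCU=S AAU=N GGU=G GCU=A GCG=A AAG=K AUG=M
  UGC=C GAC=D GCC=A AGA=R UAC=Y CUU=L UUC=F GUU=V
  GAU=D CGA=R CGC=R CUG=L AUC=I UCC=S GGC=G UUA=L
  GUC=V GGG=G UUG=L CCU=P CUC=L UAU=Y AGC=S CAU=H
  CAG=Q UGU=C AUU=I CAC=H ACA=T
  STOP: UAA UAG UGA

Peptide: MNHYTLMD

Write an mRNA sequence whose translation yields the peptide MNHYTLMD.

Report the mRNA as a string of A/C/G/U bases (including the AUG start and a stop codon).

Answer: mRNA: AUGAAUCAUUAUACUUUGAUGGAUUGA

Derivation:
residue 1: M -> AUG (start codon)
residue 2: N codons sorted = AAC,AAU -> pick last = AAU
residue 3: H codons sorted = CAC,CAU -> pick last = CAU
residue 4: Y codons sorted = UAC,UAU -> pick last = UAU
residue 5: T codons sorted = ACA,ACC,ACG,ACU -> pick last = ACU
residue 6: L codons sorted = CUA,CUC,CUG,CUU,UUA,UUG -> pick last = UUG
residue 7: M -> AUG (only codon)
residue 8: D codons sorted = GAC,GAU -> pick last = GAU
terminator: stop codons sorted = UAA,UAG,UGA -> pick last = UGA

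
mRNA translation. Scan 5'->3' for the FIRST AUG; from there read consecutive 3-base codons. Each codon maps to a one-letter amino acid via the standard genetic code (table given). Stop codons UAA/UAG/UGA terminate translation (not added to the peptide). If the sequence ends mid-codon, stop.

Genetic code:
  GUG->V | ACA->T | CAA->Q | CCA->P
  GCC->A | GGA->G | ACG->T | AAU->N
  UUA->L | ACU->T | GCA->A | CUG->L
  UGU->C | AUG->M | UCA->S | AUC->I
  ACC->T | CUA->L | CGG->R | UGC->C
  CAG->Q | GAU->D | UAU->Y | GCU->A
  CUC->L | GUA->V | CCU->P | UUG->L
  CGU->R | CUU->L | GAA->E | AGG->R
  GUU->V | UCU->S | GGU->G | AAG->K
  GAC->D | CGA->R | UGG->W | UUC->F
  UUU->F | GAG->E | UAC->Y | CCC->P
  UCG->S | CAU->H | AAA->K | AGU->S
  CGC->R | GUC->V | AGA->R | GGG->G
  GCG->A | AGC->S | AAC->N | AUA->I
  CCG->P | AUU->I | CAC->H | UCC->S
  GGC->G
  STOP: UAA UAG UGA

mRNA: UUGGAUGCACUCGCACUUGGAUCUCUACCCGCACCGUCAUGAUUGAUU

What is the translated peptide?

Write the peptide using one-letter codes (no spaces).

start AUG at pos 4
pos 4: AUG -> M; peptide=M
pos 7: CAC -> H; peptide=MH
pos 10: UCG -> S; peptide=MHS
pos 13: CAC -> H; peptide=MHSH
pos 16: UUG -> L; peptide=MHSHL
pos 19: GAU -> D; peptide=MHSHLD
pos 22: CUC -> L; peptide=MHSHLDL
pos 25: UAC -> Y; peptide=MHSHLDLY
pos 28: CCG -> P; peptide=MHSHLDLYP
pos 31: CAC -> H; peptide=MHSHLDLYPH
pos 34: CGU -> R; peptide=MHSHLDLYPHR
pos 37: CAU -> H; peptide=MHSHLDLYPHRH
pos 40: GAU -> D; peptide=MHSHLDLYPHRHD
pos 43: UGA -> STOP

Answer: MHSHLDLYPHRHD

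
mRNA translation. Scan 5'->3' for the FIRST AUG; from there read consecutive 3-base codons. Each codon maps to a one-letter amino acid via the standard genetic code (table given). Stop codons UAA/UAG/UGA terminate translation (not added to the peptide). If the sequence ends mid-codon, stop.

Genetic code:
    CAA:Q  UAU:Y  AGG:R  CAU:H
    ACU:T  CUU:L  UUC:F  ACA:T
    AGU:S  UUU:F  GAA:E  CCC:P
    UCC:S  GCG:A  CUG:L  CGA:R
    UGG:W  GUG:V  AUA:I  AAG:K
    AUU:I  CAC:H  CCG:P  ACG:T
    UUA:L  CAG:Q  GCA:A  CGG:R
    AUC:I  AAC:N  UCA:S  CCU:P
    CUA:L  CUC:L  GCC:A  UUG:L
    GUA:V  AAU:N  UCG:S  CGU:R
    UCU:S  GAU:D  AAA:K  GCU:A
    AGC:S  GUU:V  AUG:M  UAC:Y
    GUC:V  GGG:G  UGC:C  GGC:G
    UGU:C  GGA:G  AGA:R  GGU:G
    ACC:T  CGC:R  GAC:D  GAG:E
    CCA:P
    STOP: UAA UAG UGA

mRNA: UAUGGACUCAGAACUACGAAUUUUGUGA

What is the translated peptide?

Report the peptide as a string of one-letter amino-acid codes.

start AUG at pos 1
pos 1: AUG -> M; peptide=M
pos 4: GAC -> D; peptide=MD
pos 7: UCA -> S; peptide=MDS
pos 10: GAA -> E; peptide=MDSE
pos 13: CUA -> L; peptide=MDSEL
pos 16: CGA -> R; peptide=MDSELR
pos 19: AUU -> I; peptide=MDSELRI
pos 22: UUG -> L; peptide=MDSELRIL
pos 25: UGA -> STOP

Answer: MDSELRIL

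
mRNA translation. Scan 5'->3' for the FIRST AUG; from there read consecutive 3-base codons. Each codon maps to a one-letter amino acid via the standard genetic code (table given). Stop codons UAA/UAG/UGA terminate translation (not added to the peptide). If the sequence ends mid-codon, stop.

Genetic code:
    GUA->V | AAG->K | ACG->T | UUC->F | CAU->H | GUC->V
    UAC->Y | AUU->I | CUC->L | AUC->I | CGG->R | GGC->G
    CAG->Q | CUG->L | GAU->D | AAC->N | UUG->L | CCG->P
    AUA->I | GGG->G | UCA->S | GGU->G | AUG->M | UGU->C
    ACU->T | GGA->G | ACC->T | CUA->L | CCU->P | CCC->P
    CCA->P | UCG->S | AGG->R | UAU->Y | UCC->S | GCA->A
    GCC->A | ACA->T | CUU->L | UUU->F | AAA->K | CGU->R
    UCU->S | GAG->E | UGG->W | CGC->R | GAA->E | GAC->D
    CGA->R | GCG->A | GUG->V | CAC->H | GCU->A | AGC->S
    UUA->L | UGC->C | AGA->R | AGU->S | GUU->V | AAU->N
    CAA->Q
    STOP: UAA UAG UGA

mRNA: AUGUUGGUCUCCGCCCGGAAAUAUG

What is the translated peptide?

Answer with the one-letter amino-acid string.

Answer: MLVSARKY

Derivation:
start AUG at pos 0
pos 0: AUG -> M; peptide=M
pos 3: UUG -> L; peptide=ML
pos 6: GUC -> V; peptide=MLV
pos 9: UCC -> S; peptide=MLVS
pos 12: GCC -> A; peptide=MLVSA
pos 15: CGG -> R; peptide=MLVSAR
pos 18: AAA -> K; peptide=MLVSARK
pos 21: UAU -> Y; peptide=MLVSARKY
pos 24: only 1 nt remain (<3), stop (end of mRNA)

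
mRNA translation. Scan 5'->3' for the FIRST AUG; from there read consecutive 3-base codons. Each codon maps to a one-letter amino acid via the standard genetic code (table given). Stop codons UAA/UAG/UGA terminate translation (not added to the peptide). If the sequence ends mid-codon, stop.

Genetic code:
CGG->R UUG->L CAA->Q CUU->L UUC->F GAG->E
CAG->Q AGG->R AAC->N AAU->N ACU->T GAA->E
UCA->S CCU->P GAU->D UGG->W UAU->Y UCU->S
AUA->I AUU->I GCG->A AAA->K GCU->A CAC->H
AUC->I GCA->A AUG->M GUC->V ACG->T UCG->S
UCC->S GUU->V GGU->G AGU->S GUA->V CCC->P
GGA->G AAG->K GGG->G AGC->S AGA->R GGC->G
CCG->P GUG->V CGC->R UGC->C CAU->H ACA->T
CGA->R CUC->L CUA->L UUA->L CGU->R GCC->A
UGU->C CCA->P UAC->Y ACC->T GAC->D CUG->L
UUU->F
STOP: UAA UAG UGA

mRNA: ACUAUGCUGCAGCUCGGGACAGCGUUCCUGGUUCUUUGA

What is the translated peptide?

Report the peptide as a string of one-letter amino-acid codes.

start AUG at pos 3
pos 3: AUG -> M; peptide=M
pos 6: CUG -> L; peptide=ML
pos 9: CAG -> Q; peptide=MLQ
pos 12: CUC -> L; peptide=MLQL
pos 15: GGG -> G; peptide=MLQLG
pos 18: ACA -> T; peptide=MLQLGT
pos 21: GCG -> A; peptide=MLQLGTA
pos 24: UUC -> F; peptide=MLQLGTAF
pos 27: CUG -> L; peptide=MLQLGTAFL
pos 30: GUU -> V; peptide=MLQLGTAFLV
pos 33: CUU -> L; peptide=MLQLGTAFLVL
pos 36: UGA -> STOP

Answer: MLQLGTAFLVL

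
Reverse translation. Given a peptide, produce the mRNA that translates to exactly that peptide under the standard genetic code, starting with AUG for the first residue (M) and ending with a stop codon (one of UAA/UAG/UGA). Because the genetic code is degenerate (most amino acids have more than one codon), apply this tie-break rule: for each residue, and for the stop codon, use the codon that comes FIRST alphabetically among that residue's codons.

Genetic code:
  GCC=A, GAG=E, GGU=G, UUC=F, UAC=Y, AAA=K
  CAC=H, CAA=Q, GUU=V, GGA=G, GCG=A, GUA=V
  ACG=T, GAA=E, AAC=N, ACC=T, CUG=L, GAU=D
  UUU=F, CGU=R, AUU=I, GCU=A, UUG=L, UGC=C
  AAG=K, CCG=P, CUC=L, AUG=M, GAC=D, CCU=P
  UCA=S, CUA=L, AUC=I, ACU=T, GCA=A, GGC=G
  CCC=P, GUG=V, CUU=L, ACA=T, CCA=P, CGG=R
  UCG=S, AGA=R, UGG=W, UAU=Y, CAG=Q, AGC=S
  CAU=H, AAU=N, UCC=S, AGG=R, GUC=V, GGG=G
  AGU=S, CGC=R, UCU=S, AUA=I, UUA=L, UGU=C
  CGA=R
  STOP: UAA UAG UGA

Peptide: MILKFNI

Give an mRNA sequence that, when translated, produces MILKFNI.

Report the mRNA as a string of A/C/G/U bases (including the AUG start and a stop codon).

Answer: mRNA: AUGAUACUAAAAUUCAACAUAUAA

Derivation:
residue 1: M -> AUG (start codon)
residue 2: I codons sorted = AUA,AUC,AUU -> pick first = AUA
residue 3: L codons sorted = CUA,CUC,CUG,CUU,UUA,UUG -> pick first = CUA
residue 4: K codons sorted = AAA,AAG -> pick first = AAA
residue 5: F codons sorted = UUC,UUU -> pick first = UUC
residue 6: N codons sorted = AAC,AAU -> pick first = AAC
residue 7: I codons sorted = AUA,AUC,AUU -> pick first = AUA
terminator: stop codons sorted = UAA,UAG,UGA -> pick first = UAA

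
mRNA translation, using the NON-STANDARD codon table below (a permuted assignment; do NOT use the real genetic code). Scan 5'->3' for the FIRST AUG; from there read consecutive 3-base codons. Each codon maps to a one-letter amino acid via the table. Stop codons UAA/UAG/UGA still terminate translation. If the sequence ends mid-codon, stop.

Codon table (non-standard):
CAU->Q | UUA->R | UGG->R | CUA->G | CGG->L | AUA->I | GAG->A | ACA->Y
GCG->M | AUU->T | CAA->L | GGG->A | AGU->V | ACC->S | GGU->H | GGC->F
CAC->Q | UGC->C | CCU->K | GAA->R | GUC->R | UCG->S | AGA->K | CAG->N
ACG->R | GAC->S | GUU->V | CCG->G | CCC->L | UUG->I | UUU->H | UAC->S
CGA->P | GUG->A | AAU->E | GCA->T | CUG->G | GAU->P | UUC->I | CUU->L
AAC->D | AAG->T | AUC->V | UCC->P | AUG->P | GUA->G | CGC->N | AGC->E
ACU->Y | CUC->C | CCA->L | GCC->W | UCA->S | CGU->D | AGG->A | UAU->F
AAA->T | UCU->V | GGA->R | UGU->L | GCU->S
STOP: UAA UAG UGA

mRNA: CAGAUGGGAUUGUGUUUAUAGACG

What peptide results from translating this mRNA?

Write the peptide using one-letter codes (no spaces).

start AUG at pos 3
pos 3: AUG -> P; peptide=P
pos 6: GGA -> R; peptide=PR
pos 9: UUG -> I; peptide=PRI
pos 12: UGU -> L; peptide=PRIL
pos 15: UUA -> R; peptide=PRILR
pos 18: UAG -> STOP

Answer: PRILR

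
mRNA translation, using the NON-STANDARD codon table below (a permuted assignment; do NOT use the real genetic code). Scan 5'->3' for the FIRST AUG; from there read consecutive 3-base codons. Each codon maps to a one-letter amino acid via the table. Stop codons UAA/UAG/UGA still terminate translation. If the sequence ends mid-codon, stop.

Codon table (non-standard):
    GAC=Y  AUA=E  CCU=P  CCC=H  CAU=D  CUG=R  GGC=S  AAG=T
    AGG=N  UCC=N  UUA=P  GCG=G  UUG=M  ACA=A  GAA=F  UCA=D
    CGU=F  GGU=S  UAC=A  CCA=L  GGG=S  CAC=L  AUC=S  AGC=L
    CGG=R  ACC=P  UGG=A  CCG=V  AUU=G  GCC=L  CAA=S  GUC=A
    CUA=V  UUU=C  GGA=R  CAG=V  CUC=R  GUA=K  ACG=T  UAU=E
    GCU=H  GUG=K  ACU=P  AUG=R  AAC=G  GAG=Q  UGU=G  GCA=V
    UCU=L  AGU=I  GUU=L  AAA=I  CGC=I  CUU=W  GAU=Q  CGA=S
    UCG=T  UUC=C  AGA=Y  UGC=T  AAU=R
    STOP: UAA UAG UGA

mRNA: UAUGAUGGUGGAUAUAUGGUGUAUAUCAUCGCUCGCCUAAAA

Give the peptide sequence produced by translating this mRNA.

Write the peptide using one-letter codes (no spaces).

start AUG at pos 1
pos 1: AUG -> R; peptide=R
pos 4: AUG -> R; peptide=RR
pos 7: GUG -> K; peptide=RRK
pos 10: GAU -> Q; peptide=RRKQ
pos 13: AUA -> E; peptide=RRKQE
pos 16: UGG -> A; peptide=RRKQEA
pos 19: UGU -> G; peptide=RRKQEAG
pos 22: AUA -> E; peptide=RRKQEAGE
pos 25: UCA -> D; peptide=RRKQEAGED
pos 28: UCG -> T; peptide=RRKQEAGEDT
pos 31: CUC -> R; peptide=RRKQEAGEDTR
pos 34: GCC -> L; peptide=RRKQEAGEDTRL
pos 37: UAA -> STOP

Answer: RRKQEAGEDTRL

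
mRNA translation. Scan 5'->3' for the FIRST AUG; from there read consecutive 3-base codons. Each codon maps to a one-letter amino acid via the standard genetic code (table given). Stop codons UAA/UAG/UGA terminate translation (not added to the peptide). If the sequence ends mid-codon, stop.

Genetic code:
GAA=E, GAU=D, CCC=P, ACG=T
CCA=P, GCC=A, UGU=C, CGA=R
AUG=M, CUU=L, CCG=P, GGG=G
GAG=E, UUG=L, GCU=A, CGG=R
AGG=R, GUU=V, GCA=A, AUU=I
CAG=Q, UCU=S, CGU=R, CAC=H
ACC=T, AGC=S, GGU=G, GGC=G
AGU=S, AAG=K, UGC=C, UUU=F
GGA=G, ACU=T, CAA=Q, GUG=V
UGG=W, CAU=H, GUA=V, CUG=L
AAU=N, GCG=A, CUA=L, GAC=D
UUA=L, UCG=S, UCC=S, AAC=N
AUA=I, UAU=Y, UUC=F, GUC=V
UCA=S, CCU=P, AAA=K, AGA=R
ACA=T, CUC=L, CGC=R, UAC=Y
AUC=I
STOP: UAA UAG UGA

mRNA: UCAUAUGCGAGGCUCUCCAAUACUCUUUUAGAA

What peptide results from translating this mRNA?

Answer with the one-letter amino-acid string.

Answer: MRGSPILF

Derivation:
start AUG at pos 4
pos 4: AUG -> M; peptide=M
pos 7: CGA -> R; peptide=MR
pos 10: GGC -> G; peptide=MRG
pos 13: UCU -> S; peptide=MRGS
pos 16: CCA -> P; peptide=MRGSP
pos 19: AUA -> I; peptide=MRGSPI
pos 22: CUC -> L; peptide=MRGSPIL
pos 25: UUU -> F; peptide=MRGSPILF
pos 28: UAG -> STOP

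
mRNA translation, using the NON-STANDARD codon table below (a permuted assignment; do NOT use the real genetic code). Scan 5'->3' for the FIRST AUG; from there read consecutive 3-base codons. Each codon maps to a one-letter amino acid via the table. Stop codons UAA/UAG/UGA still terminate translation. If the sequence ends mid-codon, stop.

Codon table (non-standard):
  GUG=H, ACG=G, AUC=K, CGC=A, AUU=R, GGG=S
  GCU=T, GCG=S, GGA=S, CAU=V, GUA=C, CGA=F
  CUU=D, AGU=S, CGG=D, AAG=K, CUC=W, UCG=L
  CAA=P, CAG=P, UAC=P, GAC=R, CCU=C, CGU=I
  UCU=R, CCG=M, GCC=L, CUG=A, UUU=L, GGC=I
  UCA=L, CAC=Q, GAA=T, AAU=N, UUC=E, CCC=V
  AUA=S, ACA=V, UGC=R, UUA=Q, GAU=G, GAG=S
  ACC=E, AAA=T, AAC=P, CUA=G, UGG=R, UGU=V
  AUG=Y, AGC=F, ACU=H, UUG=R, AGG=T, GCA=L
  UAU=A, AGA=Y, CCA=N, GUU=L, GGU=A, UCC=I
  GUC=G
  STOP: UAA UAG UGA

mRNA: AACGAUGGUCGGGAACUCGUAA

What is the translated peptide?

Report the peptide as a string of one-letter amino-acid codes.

Answer: YGSPL

Derivation:
start AUG at pos 4
pos 4: AUG -> Y; peptide=Y
pos 7: GUC -> G; peptide=YG
pos 10: GGG -> S; peptide=YGS
pos 13: AAC -> P; peptide=YGSP
pos 16: UCG -> L; peptide=YGSPL
pos 19: UAA -> STOP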